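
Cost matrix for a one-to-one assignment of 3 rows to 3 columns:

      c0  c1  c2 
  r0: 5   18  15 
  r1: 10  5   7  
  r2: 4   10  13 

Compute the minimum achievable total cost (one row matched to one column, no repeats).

optimal assignment: row0→col0 (cost 5), row1→col2 (cost 7), row2→col1 (cost 10)
total = 5 + 7 + 10 = 22

Minimum assignment cost: 22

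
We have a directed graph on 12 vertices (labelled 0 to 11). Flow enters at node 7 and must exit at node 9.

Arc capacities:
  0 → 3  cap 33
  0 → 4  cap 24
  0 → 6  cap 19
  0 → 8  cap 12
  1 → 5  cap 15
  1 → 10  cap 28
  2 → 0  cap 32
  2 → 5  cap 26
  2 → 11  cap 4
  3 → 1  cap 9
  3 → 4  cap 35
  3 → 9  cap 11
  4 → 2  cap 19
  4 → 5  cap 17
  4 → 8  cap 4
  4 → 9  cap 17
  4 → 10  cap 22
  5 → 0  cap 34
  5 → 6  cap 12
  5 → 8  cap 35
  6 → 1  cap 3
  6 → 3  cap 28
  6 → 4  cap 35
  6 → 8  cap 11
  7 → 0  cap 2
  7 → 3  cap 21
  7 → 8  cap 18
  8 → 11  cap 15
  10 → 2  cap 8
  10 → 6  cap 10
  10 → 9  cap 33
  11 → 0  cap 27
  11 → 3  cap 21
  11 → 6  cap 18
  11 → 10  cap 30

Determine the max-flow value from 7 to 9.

Maximum flow value: 38

augment #1: 7→3→9 bottleneck 11, total now 11
augment #2: 7→0→4→9 bottleneck 2, total now 13
augment #3: 7→3→4→9 bottleneck 10, total now 23
augment #4: 7→8→11→10→9 bottleneck 15, total now 38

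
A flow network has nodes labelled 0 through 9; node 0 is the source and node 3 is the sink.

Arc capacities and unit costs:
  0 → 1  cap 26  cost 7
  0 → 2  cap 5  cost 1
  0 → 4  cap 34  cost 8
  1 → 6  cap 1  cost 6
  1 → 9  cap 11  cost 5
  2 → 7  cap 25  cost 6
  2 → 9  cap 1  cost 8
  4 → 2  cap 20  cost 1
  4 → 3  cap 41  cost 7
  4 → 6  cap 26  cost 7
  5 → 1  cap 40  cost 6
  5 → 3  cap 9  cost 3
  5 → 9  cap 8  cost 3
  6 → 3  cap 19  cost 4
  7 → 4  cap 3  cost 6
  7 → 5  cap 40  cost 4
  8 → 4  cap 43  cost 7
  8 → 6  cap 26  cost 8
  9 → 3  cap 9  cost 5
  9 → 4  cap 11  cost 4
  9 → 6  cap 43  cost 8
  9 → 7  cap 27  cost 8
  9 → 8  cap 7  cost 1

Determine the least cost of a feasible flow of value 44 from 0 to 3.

shortest-cost path #1: 0→2→9→3 push 1 @ unit cost 14 (adds 14)
shortest-cost path #2: 0→2→7→5→3 push 4 @ unit cost 14 (adds 56)
shortest-cost path #3: 0→4→3 push 34 @ unit cost 15 (adds 510)
shortest-cost path #4: 0→1→6→3 push 1 @ unit cost 17 (adds 17)
shortest-cost path #5: 0→1→9→3 push 4 @ unit cost 17 (adds 68)
total cost = 665

Minimum cost for 44 units: 665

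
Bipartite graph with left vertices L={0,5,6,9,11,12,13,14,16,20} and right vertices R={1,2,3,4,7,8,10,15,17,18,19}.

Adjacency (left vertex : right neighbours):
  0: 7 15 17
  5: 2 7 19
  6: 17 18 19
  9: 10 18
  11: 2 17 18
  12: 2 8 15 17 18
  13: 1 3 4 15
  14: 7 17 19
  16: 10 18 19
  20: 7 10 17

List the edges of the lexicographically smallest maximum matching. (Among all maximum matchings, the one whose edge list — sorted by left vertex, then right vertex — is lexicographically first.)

Lex-smallest maximum matching: {(0,15), (5,2), (6,17), (9,10), (11,18), (12,8), (13,1), (14,7), (16,19)}

|M| = 9 (so the lex-smallest maximum matching has 9 edges)
process left vertices in ascending order; for each, take the smallest-labelled available neighbour that still permits 9 edges overall, or leave it unmatched if none does
lex-smallest matching: {0-15, 5-2, 6-17, 9-10, 11-18, 12-8, 13-1, 14-7, 16-19}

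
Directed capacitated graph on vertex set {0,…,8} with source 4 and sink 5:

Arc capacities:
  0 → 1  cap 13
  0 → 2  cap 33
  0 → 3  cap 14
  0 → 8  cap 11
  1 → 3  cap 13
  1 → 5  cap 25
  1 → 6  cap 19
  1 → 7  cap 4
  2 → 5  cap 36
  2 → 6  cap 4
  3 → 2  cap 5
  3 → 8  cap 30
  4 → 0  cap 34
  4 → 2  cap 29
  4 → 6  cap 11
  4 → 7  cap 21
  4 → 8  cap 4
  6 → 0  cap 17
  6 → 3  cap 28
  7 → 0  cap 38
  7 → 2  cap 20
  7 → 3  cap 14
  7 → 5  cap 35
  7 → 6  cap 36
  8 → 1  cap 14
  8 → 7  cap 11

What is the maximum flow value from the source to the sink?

Maximum flow value: 95

augment #1: 4→2→5 bottleneck 29, total now 29
augment #2: 4→7→5 bottleneck 21, total now 50
augment #3: 4→0→1→5 bottleneck 13, total now 63
augment #4: 4→0→2→5 bottleneck 7, total now 70
augment #5: 4→8→1→5 bottleneck 4, total now 74
augment #6: 4→0→8→1→5 bottleneck 8, total now 82
augment #7: 4→0→8→7→5 bottleneck 3, total now 85
augment #8: 4→0→3→8→7→5 bottleneck 3, total now 88
augment #9: 4→6→3→8→7→5 bottleneck 5, total now 93
augment #10: 4→6→3→8→1→7→5 bottleneck 2, total now 95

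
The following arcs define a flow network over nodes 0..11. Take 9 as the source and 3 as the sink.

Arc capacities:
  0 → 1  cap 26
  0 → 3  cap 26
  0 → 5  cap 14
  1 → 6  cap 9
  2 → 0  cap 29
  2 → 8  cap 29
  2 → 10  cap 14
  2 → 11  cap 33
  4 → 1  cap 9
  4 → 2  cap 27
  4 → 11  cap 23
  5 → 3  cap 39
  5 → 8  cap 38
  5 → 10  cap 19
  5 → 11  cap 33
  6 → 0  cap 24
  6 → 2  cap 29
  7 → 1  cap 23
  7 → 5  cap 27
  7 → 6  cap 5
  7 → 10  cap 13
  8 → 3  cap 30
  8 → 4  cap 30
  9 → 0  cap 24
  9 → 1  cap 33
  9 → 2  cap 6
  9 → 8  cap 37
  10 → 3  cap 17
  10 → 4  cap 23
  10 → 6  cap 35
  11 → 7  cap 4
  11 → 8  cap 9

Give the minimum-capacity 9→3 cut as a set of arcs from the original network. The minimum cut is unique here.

Min-cut arcs: {(1,6), (9,0), (9,2), (9,8)} (total capacity 76)

augment #1: 9→0→3 push 24
augment #2: 9→8→3 push 30
augment #3: 9→2→0→3 push 2
augment #4: 9→2→10→3 push 4
augment #5: 9→1→6→0→5→3 push 9
augment #6: 9→8→4→2→10→3 push 7
max flow = 76; residual-reachable set from 9 gives S-side
cut edges (S→T): {(1,6), (9,0), (9,2), (9,8)} total cap 76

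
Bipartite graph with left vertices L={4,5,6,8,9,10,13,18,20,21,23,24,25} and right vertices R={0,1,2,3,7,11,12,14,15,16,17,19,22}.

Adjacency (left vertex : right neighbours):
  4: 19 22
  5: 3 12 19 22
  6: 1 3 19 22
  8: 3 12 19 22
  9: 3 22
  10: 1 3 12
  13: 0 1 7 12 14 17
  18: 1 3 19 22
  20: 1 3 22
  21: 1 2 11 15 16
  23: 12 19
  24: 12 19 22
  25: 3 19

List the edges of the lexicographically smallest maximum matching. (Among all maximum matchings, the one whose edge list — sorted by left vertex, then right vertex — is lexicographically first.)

|M| = 7 (so the lex-smallest maximum matching has 7 edges)
process left vertices in ascending order; for each, take the smallest-labelled available neighbour that still permits 7 edges overall, or leave it unmatched if none does
lex-smallest matching: {4-19, 5-3, 6-1, 8-12, 9-22, 13-0, 21-2}

Lex-smallest maximum matching: {(4,19), (5,3), (6,1), (8,12), (9,22), (13,0), (21,2)}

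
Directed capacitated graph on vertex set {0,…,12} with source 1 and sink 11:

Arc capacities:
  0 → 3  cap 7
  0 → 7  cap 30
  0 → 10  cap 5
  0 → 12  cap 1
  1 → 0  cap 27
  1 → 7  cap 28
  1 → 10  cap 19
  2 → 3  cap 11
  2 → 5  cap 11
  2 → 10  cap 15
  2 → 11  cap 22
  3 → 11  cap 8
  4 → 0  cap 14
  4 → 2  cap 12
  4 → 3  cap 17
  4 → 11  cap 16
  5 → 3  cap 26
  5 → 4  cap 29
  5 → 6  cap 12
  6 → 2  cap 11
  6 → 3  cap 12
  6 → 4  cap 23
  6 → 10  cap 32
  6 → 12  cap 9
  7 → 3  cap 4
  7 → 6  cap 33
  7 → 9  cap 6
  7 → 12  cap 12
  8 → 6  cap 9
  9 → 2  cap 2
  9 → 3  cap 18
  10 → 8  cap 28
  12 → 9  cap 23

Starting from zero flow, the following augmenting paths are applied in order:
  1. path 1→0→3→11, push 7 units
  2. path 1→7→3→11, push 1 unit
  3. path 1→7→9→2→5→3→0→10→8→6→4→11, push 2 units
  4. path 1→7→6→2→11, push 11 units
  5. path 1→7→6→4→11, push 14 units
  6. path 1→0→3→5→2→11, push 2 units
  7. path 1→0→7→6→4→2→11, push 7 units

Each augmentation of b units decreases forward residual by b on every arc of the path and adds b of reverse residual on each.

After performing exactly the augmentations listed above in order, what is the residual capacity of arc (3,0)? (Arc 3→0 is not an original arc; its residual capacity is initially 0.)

Residual capacity of (3,0): 7

after path 1 (1→0→3→11, push 7): res(3,0)=7
after path 2 (1→7→3→11, push 1): res(3,0)=7
after path 3 (1→7→9→2→5→3→0→10→8→6→4→11, push 2): res(3,0)=5
after path 4 (1→7→6→2→11, push 11): res(3,0)=5
after path 5 (1→7→6→4→11, push 14): res(3,0)=5
after path 6 (1→0→3→5→2→11, push 2): res(3,0)=7
after path 7 (1→0→7→6→4→2→11, push 7): res(3,0)=7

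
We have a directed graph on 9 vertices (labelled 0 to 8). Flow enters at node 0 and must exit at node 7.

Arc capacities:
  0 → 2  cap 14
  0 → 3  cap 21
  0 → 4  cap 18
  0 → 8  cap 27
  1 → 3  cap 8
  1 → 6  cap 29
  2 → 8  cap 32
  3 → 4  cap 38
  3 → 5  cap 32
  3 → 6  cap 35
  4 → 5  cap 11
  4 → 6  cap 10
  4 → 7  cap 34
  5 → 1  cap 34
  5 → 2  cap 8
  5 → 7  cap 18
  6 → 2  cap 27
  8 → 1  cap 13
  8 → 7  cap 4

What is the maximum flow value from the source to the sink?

augment #1: 0→4→7 bottleneck 18, total now 18
augment #2: 0→8→7 bottleneck 4, total now 22
augment #3: 0→3→4→7 bottleneck 16, total now 38
augment #4: 0→3→5→7 bottleneck 5, total now 43
augment #5: 0→8→1→3→5→7 bottleneck 8, total now 51

Maximum flow value: 51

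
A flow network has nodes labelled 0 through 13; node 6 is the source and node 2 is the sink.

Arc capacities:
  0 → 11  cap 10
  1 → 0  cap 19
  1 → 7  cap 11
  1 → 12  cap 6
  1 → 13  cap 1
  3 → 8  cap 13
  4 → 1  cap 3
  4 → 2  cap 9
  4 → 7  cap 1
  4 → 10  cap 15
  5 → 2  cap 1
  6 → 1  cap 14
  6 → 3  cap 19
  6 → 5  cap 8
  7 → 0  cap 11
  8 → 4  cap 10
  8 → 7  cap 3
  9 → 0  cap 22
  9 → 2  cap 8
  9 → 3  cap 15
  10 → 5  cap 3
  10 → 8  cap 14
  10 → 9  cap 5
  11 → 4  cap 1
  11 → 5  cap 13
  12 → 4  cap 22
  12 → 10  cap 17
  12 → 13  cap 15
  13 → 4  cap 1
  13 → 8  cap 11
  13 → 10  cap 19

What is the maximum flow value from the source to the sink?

augment #1: 6→5→2 bottleneck 1, total now 1
augment #2: 6→1→12→4→2 bottleneck 6, total now 7
augment #3: 6→1→13→4→2 bottleneck 1, total now 8
augment #4: 6→3→8→4→2 bottleneck 2, total now 10
augment #5: 6→3→8→4→10→9→2 bottleneck 5, total now 15

Maximum flow value: 15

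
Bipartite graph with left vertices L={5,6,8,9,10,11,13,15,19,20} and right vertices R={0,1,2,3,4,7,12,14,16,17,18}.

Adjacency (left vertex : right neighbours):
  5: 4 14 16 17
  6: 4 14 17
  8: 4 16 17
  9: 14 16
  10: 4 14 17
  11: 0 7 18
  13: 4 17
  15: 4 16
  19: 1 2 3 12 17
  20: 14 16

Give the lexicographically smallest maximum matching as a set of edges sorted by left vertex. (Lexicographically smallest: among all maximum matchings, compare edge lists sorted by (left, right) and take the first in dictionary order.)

Lex-smallest maximum matching: {(5,4), (6,14), (8,16), (10,17), (11,0), (19,1)}

|M| = 6 (so the lex-smallest maximum matching has 6 edges)
process left vertices in ascending order; for each, take the smallest-labelled available neighbour that still permits 6 edges overall, or leave it unmatched if none does
lex-smallest matching: {5-4, 6-14, 8-16, 10-17, 11-0, 19-1}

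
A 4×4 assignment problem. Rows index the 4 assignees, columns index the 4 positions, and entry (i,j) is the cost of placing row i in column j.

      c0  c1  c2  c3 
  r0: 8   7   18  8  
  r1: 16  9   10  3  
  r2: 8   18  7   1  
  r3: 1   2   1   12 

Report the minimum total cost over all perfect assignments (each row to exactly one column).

optimal assignment: row0→col1 (cost 7), row1→col3 (cost 3), row2→col2 (cost 7), row3→col0 (cost 1)
total = 7 + 3 + 7 + 1 = 18

Minimum assignment cost: 18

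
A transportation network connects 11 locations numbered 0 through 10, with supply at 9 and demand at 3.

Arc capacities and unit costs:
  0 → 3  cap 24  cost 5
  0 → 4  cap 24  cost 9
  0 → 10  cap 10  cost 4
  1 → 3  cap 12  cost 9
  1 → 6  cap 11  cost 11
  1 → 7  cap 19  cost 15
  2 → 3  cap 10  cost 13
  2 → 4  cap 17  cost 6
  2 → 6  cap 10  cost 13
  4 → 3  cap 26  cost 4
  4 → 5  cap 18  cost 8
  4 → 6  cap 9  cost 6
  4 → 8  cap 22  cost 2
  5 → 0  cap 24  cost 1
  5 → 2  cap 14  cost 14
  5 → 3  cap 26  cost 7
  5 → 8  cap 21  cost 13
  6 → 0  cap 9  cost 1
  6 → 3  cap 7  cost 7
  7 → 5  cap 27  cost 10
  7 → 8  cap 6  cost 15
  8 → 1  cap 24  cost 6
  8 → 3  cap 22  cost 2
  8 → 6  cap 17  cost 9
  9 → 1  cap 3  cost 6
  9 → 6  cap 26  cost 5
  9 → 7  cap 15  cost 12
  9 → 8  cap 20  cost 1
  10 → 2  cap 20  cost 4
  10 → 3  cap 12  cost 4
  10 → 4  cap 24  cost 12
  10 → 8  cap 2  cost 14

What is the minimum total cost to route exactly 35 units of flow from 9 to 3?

shortest-cost path #1: 9→8→3 push 20 @ unit cost 3 (adds 60)
shortest-cost path #2: 9→6→0→3 push 9 @ unit cost 11 (adds 99)
shortest-cost path #3: 9→6→3 push 6 @ unit cost 12 (adds 72)
total cost = 231

Minimum cost for 35 units: 231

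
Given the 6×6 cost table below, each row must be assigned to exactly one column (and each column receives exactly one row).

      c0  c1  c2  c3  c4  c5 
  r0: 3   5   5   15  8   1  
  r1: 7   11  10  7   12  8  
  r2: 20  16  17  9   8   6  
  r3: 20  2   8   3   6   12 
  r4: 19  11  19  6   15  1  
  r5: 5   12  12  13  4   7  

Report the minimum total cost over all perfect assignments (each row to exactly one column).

Minimum assignment cost: 28

one of 2 optimal assignments: row0→col2 (cost 5), row1→col0 (cost 7), row2→col3 (cost 9), row3→col1 (cost 2), row4→col5 (cost 1), row5→col4 (cost 4)
total = 5 + 7 + 9 + 2 + 1 + 4 = 28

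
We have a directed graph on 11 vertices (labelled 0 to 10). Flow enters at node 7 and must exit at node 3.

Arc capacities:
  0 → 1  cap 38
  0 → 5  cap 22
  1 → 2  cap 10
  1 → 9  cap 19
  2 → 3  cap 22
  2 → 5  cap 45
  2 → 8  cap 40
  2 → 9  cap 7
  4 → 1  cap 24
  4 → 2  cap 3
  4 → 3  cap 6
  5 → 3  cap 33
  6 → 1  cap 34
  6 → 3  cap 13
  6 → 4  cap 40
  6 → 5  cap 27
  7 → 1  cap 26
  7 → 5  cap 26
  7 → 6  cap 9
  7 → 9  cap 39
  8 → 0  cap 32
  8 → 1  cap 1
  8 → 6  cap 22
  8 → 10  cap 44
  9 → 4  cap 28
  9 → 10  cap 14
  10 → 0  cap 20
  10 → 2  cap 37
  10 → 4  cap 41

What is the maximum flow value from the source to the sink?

Maximum flow value: 68

augment #1: 7→5→3 bottleneck 26, total now 26
augment #2: 7→6→3 bottleneck 9, total now 35
augment #3: 7→1→2→3 bottleneck 10, total now 45
augment #4: 7→9→4→3 bottleneck 6, total now 51
augment #5: 7→9→4→2→3 bottleneck 3, total now 54
augment #6: 7→9→10→2→3 bottleneck 9, total now 63
augment #7: 7→9→10→0→5→3 bottleneck 5, total now 68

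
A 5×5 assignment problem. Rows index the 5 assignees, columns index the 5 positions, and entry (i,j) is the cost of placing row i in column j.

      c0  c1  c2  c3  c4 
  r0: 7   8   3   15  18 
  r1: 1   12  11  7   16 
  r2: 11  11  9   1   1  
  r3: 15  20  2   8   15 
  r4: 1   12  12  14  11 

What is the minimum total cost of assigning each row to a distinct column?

optimal assignment: row0→col1 (cost 8), row1→col3 (cost 7), row2→col4 (cost 1), row3→col2 (cost 2), row4→col0 (cost 1)
total = 8 + 7 + 1 + 2 + 1 = 19

Minimum assignment cost: 19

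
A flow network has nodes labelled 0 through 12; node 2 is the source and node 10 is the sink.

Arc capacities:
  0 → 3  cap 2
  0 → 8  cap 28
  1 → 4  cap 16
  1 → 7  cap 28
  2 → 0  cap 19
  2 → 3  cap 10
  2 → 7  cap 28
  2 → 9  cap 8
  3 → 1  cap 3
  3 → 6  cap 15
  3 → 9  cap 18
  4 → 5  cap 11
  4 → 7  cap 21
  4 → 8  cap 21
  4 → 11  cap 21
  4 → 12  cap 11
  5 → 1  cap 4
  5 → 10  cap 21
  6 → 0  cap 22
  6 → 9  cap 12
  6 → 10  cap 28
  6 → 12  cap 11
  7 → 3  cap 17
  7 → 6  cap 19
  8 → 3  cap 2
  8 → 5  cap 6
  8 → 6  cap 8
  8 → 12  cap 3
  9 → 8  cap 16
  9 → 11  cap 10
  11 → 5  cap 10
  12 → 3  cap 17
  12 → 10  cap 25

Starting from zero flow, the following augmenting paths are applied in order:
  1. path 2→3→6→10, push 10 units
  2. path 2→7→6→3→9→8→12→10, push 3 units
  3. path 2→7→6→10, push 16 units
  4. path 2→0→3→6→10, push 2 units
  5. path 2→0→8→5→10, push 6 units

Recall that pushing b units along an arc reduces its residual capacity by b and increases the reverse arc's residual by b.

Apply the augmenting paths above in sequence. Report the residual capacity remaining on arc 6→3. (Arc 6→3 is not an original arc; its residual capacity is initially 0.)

Residual capacity of (6,3): 9

after path 1 (2→3→6→10, push 10): res(6,3)=10
after path 2 (2→7→6→3→9→8→12→10, push 3): res(6,3)=7
after path 3 (2→7→6→10, push 16): res(6,3)=7
after path 4 (2→0→3→6→10, push 2): res(6,3)=9
after path 5 (2→0→8→5→10, push 6): res(6,3)=9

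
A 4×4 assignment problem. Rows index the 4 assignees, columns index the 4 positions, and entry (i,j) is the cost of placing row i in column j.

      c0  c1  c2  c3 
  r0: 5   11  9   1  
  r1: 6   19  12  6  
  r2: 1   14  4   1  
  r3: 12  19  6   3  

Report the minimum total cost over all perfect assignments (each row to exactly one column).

Minimum assignment cost: 24

one of 3 optimal assignments: row0→col1 (cost 11), row1→col0 (cost 6), row2→col2 (cost 4), row3→col3 (cost 3)
total = 11 + 6 + 4 + 3 = 24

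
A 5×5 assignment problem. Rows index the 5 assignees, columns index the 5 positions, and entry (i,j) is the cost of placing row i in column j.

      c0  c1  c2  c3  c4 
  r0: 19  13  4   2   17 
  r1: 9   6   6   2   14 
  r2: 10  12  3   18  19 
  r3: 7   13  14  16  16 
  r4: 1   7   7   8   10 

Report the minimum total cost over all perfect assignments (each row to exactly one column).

one of 2 optimal assignments: row0→col3 (cost 2), row1→col1 (cost 6), row2→col2 (cost 3), row3→col0 (cost 7), row4→col4 (cost 10)
total = 2 + 6 + 3 + 7 + 10 = 28

Minimum assignment cost: 28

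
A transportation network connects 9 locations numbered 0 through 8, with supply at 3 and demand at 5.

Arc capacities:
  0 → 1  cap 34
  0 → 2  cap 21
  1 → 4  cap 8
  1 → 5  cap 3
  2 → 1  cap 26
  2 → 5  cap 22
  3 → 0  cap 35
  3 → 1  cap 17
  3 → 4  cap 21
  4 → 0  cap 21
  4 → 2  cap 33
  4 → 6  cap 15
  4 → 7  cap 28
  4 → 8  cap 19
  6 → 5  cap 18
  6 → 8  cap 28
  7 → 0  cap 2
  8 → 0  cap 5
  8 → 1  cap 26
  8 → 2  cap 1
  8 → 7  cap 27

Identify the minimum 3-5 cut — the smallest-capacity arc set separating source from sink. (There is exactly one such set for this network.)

Min-cut arcs: {(1,5), (2,5), (4,6)} (total capacity 40)

augment #1: 3→1→5 push 3
augment #2: 3→0→2→5 push 21
augment #3: 3→4→2→5 push 1
augment #4: 3→4→6→5 push 15
max flow = 40; residual-reachable set from 3 gives S-side
cut edges (S→T): {(1,5), (2,5), (4,6)} total cap 40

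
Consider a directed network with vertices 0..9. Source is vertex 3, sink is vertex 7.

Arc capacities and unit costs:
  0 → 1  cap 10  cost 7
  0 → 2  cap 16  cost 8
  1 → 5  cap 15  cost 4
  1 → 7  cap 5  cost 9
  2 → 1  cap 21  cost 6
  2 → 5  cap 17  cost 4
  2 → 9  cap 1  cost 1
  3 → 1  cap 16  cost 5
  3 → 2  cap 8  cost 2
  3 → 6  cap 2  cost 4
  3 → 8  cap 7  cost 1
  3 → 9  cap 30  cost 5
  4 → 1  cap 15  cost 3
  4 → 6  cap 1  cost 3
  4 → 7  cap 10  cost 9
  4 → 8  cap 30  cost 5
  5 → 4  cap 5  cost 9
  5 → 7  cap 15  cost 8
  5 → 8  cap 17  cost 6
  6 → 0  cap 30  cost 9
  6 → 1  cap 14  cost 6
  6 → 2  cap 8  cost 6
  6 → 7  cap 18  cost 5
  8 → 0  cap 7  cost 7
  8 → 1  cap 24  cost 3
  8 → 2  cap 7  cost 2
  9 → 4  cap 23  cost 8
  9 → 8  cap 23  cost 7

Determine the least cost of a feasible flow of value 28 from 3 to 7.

Minimum cost for 28 units: 436

shortest-cost path #1: 3→6→7 push 2 @ unit cost 9 (adds 18)
shortest-cost path #2: 3→8→1→7 push 5 @ unit cost 13 (adds 65)
shortest-cost path #3: 3→2→5→7 push 8 @ unit cost 14 (adds 112)
shortest-cost path #4: 3→8→2→5→7 push 2 @ unit cost 15 (adds 30)
shortest-cost path #5: 3→1→8→2→5→7 push 5 @ unit cost 16 (adds 80)
shortest-cost path #6: 3→9→4→6→7 push 1 @ unit cost 21 (adds 21)
shortest-cost path #7: 3→9→4→7 push 5 @ unit cost 22 (adds 110)
total cost = 436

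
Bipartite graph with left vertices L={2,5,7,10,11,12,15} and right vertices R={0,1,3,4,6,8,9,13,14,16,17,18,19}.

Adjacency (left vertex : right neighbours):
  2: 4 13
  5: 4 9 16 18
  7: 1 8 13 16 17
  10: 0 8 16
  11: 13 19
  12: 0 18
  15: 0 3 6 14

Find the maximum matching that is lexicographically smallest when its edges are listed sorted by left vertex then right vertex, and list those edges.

Lex-smallest maximum matching: {(2,4), (5,9), (7,1), (10,0), (11,13), (12,18), (15,3)}

|M| = 7 (so the lex-smallest maximum matching has 7 edges)
process left vertices in ascending order; for each, take the smallest-labelled available neighbour that still permits 7 edges overall, or leave it unmatched if none does
lex-smallest matching: {2-4, 5-9, 7-1, 10-0, 11-13, 12-18, 15-3}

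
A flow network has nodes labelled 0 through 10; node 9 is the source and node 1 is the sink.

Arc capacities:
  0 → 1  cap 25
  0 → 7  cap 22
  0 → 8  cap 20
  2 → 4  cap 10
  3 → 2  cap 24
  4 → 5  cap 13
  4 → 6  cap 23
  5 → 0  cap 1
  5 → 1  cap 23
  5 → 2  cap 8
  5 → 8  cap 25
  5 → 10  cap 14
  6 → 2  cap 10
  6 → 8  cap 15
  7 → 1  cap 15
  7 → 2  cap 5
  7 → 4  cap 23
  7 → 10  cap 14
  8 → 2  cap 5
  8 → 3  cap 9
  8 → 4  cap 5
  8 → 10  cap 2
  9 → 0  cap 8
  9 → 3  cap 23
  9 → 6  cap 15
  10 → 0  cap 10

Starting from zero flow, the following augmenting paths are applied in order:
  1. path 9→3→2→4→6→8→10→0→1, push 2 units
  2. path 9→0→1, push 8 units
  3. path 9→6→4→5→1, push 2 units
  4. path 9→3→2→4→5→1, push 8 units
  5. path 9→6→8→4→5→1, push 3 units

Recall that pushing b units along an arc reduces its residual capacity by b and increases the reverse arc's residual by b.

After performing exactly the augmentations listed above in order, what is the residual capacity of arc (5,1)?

after path 1 (9→3→2→4→6→8→10→0→1, push 2): res(5,1)=23
after path 2 (9→0→1, push 8): res(5,1)=23
after path 3 (9→6→4→5→1, push 2): res(5,1)=21
after path 4 (9→3→2→4→5→1, push 8): res(5,1)=13
after path 5 (9→6→8→4→5→1, push 3): res(5,1)=10

Residual capacity of (5,1): 10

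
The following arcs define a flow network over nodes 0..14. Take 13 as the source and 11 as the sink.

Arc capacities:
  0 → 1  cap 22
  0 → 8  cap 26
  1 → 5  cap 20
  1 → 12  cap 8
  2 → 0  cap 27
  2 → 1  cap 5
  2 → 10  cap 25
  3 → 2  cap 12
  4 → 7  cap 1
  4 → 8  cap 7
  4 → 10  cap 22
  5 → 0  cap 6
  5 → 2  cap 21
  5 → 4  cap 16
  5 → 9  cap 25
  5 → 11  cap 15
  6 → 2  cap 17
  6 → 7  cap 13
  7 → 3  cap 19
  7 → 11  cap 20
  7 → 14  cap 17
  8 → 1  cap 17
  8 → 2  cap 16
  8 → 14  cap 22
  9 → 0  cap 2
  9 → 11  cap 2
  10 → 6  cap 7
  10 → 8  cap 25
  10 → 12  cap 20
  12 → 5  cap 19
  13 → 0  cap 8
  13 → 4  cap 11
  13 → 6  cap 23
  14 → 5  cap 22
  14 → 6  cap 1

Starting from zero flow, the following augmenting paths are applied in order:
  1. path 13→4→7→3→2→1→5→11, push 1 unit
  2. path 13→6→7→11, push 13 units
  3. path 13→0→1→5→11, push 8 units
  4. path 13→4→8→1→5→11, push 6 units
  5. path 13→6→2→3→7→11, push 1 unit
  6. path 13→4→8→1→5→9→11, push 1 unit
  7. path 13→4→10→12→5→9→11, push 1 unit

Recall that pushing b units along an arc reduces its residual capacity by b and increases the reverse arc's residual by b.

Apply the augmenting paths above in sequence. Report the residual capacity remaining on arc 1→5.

after path 1 (13→4→7→3→2→1→5→11, push 1): res(1,5)=19
after path 2 (13→6→7→11, push 13): res(1,5)=19
after path 3 (13→0→1→5→11, push 8): res(1,5)=11
after path 4 (13→4→8→1→5→11, push 6): res(1,5)=5
after path 5 (13→6→2→3→7→11, push 1): res(1,5)=5
after path 6 (13→4→8→1→5→9→11, push 1): res(1,5)=4
after path 7 (13→4→10→12→5→9→11, push 1): res(1,5)=4

Residual capacity of (1,5): 4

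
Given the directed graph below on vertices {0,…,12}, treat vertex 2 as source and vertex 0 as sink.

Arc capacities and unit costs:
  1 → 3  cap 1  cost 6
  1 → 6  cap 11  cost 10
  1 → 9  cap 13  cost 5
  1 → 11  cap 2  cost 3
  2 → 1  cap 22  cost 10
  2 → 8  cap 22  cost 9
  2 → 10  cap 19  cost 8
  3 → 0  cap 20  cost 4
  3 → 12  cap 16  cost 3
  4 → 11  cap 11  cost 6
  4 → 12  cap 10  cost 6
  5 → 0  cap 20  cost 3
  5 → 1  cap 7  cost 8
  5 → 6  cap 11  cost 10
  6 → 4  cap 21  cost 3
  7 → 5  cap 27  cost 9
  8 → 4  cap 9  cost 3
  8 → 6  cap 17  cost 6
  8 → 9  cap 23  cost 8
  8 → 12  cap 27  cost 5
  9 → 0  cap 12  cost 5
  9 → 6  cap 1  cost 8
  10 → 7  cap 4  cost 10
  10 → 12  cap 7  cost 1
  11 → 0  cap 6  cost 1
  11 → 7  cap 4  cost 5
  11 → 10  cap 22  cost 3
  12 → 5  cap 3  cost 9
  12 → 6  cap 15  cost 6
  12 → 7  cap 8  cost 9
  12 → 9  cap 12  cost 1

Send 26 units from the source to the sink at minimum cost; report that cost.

Minimum cost for 26 units: 527

shortest-cost path #1: 2→1→11→0 push 2 @ unit cost 14 (adds 28)
shortest-cost path #2: 2→10→12→9→0 push 7 @ unit cost 15 (adds 105)
shortest-cost path #3: 2→8→4→11→0 push 4 @ unit cost 19 (adds 76)
shortest-cost path #4: 2→1→3→0 push 1 @ unit cost 20 (adds 20)
shortest-cost path #5: 2→8→12→9→0 push 5 @ unit cost 20 (adds 100)
shortest-cost path #6: 2→8→12→5→0 push 3 @ unit cost 26 (adds 78)
shortest-cost path #7: 2→10→7→5→0 push 4 @ unit cost 30 (adds 120)
total cost = 527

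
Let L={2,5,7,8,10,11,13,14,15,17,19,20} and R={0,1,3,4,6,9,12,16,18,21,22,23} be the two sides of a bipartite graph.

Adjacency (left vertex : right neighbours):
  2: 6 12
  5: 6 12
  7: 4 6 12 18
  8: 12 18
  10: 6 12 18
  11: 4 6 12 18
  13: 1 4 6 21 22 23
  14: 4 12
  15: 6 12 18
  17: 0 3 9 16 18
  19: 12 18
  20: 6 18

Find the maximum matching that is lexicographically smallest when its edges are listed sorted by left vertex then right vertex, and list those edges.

|M| = 6 (so the lex-smallest maximum matching has 6 edges)
process left vertices in ascending order; for each, take the smallest-labelled available neighbour that still permits 6 edges overall, or leave it unmatched if none does
lex-smallest matching: {2-6, 5-12, 7-4, 8-18, 13-1, 17-0}

Lex-smallest maximum matching: {(2,6), (5,12), (7,4), (8,18), (13,1), (17,0)}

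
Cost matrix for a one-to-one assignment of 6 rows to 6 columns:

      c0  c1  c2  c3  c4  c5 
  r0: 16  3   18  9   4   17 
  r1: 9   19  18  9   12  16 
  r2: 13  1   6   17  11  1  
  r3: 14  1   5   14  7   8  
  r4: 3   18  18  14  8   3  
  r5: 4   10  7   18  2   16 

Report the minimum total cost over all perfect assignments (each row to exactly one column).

Minimum assignment cost: 23

optimal assignment: row0→col1 (cost 3), row1→col3 (cost 9), row2→col5 (cost 1), row3→col2 (cost 5), row4→col0 (cost 3), row5→col4 (cost 2)
total = 3 + 9 + 1 + 5 + 3 + 2 = 23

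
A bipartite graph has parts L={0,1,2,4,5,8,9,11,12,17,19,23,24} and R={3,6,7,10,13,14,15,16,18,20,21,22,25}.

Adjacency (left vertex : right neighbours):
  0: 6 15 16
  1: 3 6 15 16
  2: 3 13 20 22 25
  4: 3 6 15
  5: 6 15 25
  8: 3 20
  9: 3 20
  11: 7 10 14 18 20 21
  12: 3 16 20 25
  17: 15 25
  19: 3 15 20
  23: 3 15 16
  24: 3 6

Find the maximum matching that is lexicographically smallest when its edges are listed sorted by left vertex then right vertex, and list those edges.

Lex-smallest maximum matching: {(0,6), (1,3), (2,13), (4,15), (5,25), (8,20), (11,7), (12,16)}

|M| = 8 (so the lex-smallest maximum matching has 8 edges)
process left vertices in ascending order; for each, take the smallest-labelled available neighbour that still permits 8 edges overall, or leave it unmatched if none does
lex-smallest matching: {0-6, 1-3, 2-13, 4-15, 5-25, 8-20, 11-7, 12-16}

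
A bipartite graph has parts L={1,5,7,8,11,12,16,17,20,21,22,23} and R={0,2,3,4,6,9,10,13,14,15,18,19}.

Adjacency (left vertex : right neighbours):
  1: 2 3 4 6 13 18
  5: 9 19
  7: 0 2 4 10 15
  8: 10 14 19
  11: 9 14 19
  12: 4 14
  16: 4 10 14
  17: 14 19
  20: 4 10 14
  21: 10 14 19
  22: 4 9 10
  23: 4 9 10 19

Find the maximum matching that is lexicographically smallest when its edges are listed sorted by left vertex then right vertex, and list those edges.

Lex-smallest maximum matching: {(1,2), (5,9), (7,0), (8,10), (11,14), (12,4), (17,19)}

|M| = 7 (so the lex-smallest maximum matching has 7 edges)
process left vertices in ascending order; for each, take the smallest-labelled available neighbour that still permits 7 edges overall, or leave it unmatched if none does
lex-smallest matching: {1-2, 5-9, 7-0, 8-10, 11-14, 12-4, 17-19}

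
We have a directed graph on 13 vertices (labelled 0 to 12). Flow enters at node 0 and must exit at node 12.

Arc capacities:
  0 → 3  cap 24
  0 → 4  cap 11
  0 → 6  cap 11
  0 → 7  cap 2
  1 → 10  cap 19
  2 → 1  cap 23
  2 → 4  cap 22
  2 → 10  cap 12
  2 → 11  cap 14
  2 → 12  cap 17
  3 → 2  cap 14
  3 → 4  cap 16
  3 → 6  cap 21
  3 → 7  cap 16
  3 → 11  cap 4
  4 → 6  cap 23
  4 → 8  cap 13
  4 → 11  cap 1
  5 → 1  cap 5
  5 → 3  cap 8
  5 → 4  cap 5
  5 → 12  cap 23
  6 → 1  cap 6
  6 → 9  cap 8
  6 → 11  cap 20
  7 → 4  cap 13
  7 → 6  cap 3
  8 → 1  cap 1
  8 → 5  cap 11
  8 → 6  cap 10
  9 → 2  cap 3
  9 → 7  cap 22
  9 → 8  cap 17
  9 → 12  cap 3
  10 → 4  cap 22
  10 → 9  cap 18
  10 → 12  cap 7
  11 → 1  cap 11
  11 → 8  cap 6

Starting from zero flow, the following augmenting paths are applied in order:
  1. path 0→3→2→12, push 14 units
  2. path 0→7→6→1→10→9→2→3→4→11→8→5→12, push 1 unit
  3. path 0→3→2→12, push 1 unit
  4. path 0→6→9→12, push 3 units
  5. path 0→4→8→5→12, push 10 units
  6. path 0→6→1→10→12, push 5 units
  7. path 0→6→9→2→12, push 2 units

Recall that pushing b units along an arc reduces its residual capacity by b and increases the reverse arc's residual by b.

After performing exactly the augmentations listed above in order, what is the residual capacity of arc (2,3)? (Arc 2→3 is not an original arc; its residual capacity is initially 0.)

after path 1 (0→3→2→12, push 14): res(2,3)=14
after path 2 (0→7→6→1→10→9→2→3→4→11→8→5→12, push 1): res(2,3)=13
after path 3 (0→3→2→12, push 1): res(2,3)=14
after path 4 (0→6→9→12, push 3): res(2,3)=14
after path 5 (0→4→8→5→12, push 10): res(2,3)=14
after path 6 (0→6→1→10→12, push 5): res(2,3)=14
after path 7 (0→6→9→2→12, push 2): res(2,3)=14

Residual capacity of (2,3): 14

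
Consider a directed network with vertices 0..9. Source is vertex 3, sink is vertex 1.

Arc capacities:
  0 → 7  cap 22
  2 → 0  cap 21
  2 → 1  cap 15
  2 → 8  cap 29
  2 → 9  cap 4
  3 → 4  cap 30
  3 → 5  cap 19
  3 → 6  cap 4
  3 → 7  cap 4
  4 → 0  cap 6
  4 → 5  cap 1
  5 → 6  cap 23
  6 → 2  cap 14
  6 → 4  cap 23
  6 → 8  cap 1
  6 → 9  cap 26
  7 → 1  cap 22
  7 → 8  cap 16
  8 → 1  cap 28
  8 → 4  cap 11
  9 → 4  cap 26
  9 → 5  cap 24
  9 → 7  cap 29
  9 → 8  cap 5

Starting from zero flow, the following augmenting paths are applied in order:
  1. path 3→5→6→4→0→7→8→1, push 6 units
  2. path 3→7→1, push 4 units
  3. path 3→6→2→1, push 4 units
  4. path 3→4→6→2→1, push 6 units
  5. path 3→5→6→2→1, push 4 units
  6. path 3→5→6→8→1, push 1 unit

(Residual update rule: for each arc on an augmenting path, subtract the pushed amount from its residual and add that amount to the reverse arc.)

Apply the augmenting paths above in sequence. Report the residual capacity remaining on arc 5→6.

after path 1 (3→5→6→4→0→7→8→1, push 6): res(5,6)=17
after path 2 (3→7→1, push 4): res(5,6)=17
after path 3 (3→6→2→1, push 4): res(5,6)=17
after path 4 (3→4→6→2→1, push 6): res(5,6)=17
after path 5 (3→5→6→2→1, push 4): res(5,6)=13
after path 6 (3→5→6→8→1, push 1): res(5,6)=12

Residual capacity of (5,6): 12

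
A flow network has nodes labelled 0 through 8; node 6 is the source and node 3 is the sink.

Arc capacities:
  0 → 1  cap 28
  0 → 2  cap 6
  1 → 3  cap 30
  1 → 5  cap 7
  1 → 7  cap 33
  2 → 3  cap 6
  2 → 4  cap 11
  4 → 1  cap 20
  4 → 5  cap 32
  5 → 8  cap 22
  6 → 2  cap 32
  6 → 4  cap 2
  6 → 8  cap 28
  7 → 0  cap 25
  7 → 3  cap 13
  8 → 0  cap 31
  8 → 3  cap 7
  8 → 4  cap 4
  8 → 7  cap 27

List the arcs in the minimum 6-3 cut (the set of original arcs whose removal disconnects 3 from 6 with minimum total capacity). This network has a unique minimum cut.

augment #1: 6→2→3 push 6
augment #2: 6→8→3 push 7
augment #3: 6→4→1→3 push 2
augment #4: 6→8→7→3 push 13
augment #5: 6→2→4→1→3 push 11
augment #6: 6→8→0→1→3 push 8
max flow = 47; residual-reachable set from 6 gives S-side
cut edges (S→T): {(2,3), (2,4), (6,4), (6,8)} total cap 47

Min-cut arcs: {(2,3), (2,4), (6,4), (6,8)} (total capacity 47)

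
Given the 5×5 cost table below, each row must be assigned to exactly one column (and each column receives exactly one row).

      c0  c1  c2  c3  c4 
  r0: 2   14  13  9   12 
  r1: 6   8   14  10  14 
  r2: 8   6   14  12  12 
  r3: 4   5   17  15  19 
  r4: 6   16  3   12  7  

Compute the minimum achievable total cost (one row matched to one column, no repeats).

optimal assignment: row0→col0 (cost 2), row1→col3 (cost 10), row2→col4 (cost 12), row3→col1 (cost 5), row4→col2 (cost 3)
total = 2 + 10 + 12 + 5 + 3 = 32

Minimum assignment cost: 32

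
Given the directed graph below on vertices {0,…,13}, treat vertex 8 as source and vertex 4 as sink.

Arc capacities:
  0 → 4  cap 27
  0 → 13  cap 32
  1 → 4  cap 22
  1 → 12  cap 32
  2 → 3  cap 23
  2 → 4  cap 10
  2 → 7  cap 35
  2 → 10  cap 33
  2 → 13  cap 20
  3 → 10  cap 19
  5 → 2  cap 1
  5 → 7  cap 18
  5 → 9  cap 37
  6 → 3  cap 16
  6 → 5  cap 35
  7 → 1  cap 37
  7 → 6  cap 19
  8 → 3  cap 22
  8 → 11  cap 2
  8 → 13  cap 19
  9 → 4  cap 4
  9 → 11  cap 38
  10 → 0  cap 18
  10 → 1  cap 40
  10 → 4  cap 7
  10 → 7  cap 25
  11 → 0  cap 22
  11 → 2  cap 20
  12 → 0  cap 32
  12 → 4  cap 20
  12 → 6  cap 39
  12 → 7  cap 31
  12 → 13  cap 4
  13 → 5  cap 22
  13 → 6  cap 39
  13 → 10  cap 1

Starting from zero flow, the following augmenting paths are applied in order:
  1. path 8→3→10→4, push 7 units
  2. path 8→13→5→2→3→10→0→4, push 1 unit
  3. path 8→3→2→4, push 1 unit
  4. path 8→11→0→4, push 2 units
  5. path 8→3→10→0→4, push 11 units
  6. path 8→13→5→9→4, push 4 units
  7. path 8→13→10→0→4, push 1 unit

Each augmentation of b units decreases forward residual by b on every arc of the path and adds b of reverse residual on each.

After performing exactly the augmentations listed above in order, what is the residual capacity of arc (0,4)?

Residual capacity of (0,4): 12

after path 1 (8→3→10→4, push 7): res(0,4)=27
after path 2 (8→13→5→2→3→10→0→4, push 1): res(0,4)=26
after path 3 (8→3→2→4, push 1): res(0,4)=26
after path 4 (8→11→0→4, push 2): res(0,4)=24
after path 5 (8→3→10→0→4, push 11): res(0,4)=13
after path 6 (8→13→5→9→4, push 4): res(0,4)=13
after path 7 (8→13→10→0→4, push 1): res(0,4)=12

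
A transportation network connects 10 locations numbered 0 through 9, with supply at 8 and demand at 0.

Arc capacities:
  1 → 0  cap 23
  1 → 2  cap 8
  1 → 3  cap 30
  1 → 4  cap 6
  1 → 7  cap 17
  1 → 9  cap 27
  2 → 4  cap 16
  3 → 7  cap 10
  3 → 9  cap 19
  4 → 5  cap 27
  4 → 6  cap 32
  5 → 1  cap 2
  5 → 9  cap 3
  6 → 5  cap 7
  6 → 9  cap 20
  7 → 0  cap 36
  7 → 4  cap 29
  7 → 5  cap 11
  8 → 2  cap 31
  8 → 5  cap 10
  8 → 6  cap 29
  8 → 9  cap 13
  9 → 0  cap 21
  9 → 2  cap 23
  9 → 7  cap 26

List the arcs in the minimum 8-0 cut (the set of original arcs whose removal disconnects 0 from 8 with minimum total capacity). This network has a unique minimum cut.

Min-cut arcs: {(5,1), (5,9), (6,9), (8,9)} (total capacity 38)

augment #1: 8→9→0 push 13
augment #2: 8→5→1→0 push 2
augment #3: 8→5→9→0 push 3
augment #4: 8→6→9→0 push 5
augment #5: 8→6→9→7→0 push 15
max flow = 38; residual-reachable set from 8 gives S-side
cut edges (S→T): {(5,1), (5,9), (6,9), (8,9)} total cap 38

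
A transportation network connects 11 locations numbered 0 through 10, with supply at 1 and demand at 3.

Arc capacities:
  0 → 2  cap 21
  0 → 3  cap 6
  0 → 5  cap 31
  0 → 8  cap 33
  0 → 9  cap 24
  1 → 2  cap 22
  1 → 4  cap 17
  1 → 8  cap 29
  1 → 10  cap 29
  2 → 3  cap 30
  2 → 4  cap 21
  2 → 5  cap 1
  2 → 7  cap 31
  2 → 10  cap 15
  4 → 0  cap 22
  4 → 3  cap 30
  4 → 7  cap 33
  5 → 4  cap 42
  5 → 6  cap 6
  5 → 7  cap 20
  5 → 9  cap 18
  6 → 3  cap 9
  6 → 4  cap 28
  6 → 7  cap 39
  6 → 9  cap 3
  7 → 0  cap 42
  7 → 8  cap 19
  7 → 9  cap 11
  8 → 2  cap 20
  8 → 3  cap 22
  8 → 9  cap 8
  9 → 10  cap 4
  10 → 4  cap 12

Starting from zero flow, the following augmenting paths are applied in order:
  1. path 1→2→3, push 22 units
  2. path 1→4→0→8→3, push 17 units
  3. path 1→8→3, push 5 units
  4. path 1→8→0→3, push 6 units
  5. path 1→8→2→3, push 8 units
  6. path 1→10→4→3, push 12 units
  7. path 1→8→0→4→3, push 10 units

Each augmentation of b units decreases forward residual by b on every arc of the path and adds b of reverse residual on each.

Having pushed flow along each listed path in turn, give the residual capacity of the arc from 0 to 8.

Residual capacity of (0,8): 32

after path 1 (1→2→3, push 22): res(0,8)=33
after path 2 (1→4→0→8→3, push 17): res(0,8)=16
after path 3 (1→8→3, push 5): res(0,8)=16
after path 4 (1→8→0→3, push 6): res(0,8)=22
after path 5 (1→8→2→3, push 8): res(0,8)=22
after path 6 (1→10→4→3, push 12): res(0,8)=22
after path 7 (1→8→0→4→3, push 10): res(0,8)=32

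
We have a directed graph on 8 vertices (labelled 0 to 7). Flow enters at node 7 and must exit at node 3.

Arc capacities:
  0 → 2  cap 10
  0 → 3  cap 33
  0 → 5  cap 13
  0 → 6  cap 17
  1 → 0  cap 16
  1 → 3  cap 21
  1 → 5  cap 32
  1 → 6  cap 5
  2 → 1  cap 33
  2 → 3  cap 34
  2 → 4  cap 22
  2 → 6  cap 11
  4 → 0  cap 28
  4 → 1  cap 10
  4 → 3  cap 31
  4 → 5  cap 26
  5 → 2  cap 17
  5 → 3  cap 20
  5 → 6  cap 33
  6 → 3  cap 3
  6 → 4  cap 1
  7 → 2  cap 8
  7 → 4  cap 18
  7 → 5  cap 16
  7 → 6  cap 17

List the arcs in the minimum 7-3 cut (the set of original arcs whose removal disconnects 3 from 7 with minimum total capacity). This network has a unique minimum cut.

Min-cut arcs: {(6,3), (6,4), (7,2), (7,4), (7,5)} (total capacity 46)

augment #1: 7→2→3 push 8
augment #2: 7→4→3 push 18
augment #3: 7→5→3 push 16
augment #4: 7→6→3 push 3
augment #5: 7→6→4→3 push 1
max flow = 46; residual-reachable set from 7 gives S-side
cut edges (S→T): {(6,3), (6,4), (7,2), (7,4), (7,5)} total cap 46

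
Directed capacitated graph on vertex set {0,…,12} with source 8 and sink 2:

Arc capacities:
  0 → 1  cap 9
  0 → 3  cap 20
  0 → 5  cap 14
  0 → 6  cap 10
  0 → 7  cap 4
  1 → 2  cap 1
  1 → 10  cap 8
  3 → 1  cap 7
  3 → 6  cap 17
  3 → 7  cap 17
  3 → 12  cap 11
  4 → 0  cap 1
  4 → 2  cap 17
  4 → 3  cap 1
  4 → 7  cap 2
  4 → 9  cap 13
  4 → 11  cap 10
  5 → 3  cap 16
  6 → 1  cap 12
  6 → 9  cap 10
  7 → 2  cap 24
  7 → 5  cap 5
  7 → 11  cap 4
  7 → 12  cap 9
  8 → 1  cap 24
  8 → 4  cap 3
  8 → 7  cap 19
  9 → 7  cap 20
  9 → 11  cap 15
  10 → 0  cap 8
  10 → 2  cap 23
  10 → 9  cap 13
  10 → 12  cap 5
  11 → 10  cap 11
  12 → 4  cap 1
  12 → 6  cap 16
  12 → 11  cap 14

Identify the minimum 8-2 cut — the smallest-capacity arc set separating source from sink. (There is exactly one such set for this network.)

augment #1: 8→1→2 push 1
augment #2: 8→4→2 push 3
augment #3: 8→7→2 push 19
augment #4: 8→1→10→2 push 8
max flow = 31; residual-reachable set from 8 gives S-side
cut edges (S→T): {(1,2), (1,10), (8,4), (8,7)} total cap 31

Min-cut arcs: {(1,2), (1,10), (8,4), (8,7)} (total capacity 31)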